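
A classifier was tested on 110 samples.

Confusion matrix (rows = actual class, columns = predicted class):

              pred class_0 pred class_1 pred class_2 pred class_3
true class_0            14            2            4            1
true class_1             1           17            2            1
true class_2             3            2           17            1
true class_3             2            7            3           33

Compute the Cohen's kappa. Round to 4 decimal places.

Observed agreement pₒ = trace/N = 81/110 = 0.73636
Expected agreement pₑ = Σ (rowᵢ·colᵢ)/N² = (21·20 + 21·28 + 23·26 + 45·36)/110² = 0.26661
κ = (pₒ − pₑ)/(1 − pₑ) = (0.73636 − 0.26661)/(1 − 0.26661) = 0.6405

0.6405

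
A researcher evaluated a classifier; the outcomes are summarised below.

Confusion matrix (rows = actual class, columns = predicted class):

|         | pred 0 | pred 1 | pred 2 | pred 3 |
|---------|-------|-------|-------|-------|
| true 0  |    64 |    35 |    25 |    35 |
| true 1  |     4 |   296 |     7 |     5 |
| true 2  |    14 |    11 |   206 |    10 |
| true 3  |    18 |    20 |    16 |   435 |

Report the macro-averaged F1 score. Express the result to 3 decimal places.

0.775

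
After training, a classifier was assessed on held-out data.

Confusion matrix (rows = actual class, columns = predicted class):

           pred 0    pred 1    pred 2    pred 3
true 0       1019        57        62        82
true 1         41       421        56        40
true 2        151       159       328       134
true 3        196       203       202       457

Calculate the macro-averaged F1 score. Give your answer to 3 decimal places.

Per-class F1 score (2·TP/(2·TP+FP+FN)):
  0: TP=1019, FP=41+151+196=388, FN=57+62+82=201 → 2038/2627 = 0.7758
  1: TP=421, FP=57+159+203=419, FN=41+56+40=137 → 842/1398 = 0.6023
  2: TP=328, FP=62+56+202=320, FN=151+159+134=444 → 656/1420 = 0.4620
  3: TP=457, FP=82+40+134=256, FN=196+203+202=601 → 914/1771 = 0.5161
Macro-F1 score = mean = (0.7758 + 0.6023 + 0.4620 + 0.5161) / 4 = 0.589

0.589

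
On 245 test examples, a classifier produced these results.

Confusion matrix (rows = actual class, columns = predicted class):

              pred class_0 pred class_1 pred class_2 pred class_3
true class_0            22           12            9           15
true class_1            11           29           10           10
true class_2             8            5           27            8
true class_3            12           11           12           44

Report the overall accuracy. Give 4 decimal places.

0.4980

Accuracy = trace / total = (22+29+27+44=122) / 245 = 122/245 = 0.4980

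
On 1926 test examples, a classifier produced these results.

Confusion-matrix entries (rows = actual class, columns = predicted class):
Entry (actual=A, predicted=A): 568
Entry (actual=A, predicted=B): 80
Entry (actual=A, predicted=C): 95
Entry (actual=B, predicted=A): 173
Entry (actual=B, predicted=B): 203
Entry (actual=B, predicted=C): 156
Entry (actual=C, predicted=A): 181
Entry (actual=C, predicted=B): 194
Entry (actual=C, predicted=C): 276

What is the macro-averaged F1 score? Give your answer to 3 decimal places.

0.518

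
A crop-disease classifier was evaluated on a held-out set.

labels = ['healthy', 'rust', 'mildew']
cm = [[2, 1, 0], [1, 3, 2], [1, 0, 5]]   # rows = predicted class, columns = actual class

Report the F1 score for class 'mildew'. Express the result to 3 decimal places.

Treat 'mildew' as positive and all other classes as negative.
F1 score = 2·TP/(2·TP+FP+FN).
mildew: TP=5, FP=1+0=1, FN=0+2=2 → 10/13 = 0.7692

0.769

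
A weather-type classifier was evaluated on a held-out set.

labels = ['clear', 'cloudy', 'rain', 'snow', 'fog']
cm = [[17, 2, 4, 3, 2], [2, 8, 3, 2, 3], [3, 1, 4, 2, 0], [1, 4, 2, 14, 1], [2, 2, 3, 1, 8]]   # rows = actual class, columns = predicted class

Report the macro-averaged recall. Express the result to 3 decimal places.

Per-class recall (TP/(TP+FN)):
  clear: TP=17, FN=2+4+3+2=11 → 17/28 = 0.6071
  cloudy: TP=8, FN=2+3+2+3=10 → 8/18 = 0.4444
  rain: TP=4, FN=3+1+2+0=6 → 4/10 = 0.4000
  snow: TP=14, FN=1+4+2+1=8 → 14/22 = 0.6364
  fog: TP=8, FN=2+2+3+1=8 → 8/16 = 0.5000
Macro-recall = mean = (0.6071 + 0.4444 + 0.4000 + 0.6364 + 0.5000) / 5 = 0.518

0.518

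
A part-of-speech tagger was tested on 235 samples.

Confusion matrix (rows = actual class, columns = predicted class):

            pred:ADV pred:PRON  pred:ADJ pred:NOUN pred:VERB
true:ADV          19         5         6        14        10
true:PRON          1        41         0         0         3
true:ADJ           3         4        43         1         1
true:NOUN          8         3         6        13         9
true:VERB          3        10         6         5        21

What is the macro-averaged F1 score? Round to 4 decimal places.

Per-class F1 score (2·TP/(2·TP+FP+FN)):
  ADV: TP=19, FP=1+3+8+3=15, FN=5+6+14+10=35 → 38/88 = 0.43182
  PRON: TP=41, FP=5+4+3+10=22, FN=1+0+0+3=4 → 82/108 = 0.75926
  ADJ: TP=43, FP=6+0+6+6=18, FN=3+4+1+1=9 → 86/113 = 0.76106
  NOUN: TP=13, FP=14+0+1+5=20, FN=8+3+6+9=26 → 26/72 = 0.36111
  VERB: TP=21, FP=10+3+1+9=23, FN=3+10+6+5=24 → 42/89 = 0.47191
Macro-F1 score = mean = (0.43182 + 0.75926 + 0.76106 + 0.36111 + 0.47191) / 5 = 0.5570

0.5570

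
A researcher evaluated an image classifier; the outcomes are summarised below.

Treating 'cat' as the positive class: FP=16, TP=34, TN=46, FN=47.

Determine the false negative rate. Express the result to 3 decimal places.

FNR = FN/(FN+TP) = 47/(47+34) = 0.580

0.580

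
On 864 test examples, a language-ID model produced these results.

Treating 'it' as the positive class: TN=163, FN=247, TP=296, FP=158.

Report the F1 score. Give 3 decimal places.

0.594

Precision = TP/(TP+FP) = 296/454 = 0.6520
Recall = TP/(TP+FN) = 296/543 = 0.5451
F1 = 2·TP/(2·TP+FP+FN) = 592/997 = 0.594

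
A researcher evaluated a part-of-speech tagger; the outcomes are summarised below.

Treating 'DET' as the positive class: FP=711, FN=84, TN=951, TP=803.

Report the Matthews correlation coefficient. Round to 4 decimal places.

0.4631

MCC = (TP·TN − FP·FN) / √((TP+FP)(TP+FN)(TN+FP)(TN+FN))
Numerator = 803·951 − 711·84 = 703929
Denominator = √(1514·887·1662·1035) = √2310047256060 = 1519883.9614
MCC = 703929 / 1519883.9614 = 0.4631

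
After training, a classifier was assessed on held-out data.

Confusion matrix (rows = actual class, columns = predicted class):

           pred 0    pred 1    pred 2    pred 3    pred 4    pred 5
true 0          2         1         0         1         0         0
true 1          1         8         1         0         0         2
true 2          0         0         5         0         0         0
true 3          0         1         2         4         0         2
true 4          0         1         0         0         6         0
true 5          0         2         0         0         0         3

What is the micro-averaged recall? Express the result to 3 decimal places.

0.667

Micro-averaging pools counts across classes: ΣTP=28, ΣFP=14, ΣFN=14.
Micro-recall = TP/(TP+FN) on pooled counts = 0.667 (equals overall accuracy in single-label multiclass).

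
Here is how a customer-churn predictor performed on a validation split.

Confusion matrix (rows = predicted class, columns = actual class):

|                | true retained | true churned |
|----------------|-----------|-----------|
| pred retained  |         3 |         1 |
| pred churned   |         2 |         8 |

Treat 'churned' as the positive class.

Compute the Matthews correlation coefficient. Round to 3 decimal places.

MCC = (TP·TN − FP·FN) / √((TP+FP)(TP+FN)(TN+FP)(TN+FN))
Numerator = 8·3 − 2·1 = 22
Denominator = √(10·9·5·4) = √1800 = 42.4264
MCC = 22 / 42.4264 = 0.519

0.519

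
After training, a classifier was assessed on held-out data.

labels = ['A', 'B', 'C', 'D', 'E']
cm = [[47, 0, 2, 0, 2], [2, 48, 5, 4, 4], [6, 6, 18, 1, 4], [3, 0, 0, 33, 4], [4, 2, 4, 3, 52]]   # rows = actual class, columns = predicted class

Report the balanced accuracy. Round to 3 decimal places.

Balanced accuracy = mean of per-class recall.
  A: recall = 47/51 = 0.9216
  B: recall = 48/63 = 0.7619
  C: recall = 18/35 = 0.5143
  D: recall = 33/40 = 0.8250
  E: recall = 52/65 = 0.8000
Mean = (0.9216 + 0.7619 + 0.5143 + 0.8250 + 0.8000) / 5 = 0.765

0.765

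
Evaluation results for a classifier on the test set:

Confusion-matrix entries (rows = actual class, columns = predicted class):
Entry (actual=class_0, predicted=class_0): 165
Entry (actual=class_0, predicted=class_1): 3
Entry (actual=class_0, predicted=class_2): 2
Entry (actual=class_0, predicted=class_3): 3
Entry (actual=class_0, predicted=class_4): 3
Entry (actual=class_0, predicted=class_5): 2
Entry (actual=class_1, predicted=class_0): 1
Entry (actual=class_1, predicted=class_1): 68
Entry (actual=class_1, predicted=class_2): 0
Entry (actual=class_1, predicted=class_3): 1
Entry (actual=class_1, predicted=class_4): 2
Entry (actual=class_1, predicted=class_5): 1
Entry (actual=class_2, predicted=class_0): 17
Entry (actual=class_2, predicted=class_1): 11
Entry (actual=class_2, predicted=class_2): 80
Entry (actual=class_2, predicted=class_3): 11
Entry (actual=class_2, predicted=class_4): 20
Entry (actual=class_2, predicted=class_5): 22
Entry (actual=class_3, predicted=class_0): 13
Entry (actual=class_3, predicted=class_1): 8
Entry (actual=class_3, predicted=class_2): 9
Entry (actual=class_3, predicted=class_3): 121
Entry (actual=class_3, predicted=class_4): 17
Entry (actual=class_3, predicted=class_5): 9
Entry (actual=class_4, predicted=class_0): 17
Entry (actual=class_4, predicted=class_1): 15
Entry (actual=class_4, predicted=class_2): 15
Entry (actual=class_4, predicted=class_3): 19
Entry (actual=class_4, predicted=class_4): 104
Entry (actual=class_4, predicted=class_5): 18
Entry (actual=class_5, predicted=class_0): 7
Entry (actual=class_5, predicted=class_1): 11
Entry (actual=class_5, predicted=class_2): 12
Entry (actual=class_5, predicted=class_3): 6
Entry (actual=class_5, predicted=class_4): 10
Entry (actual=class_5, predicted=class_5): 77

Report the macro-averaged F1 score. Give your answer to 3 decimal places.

0.676

Per-class F1 score (2·TP/(2·TP+FP+FN)):
  class_0: TP=165, FP=1+17+13+17+7=55, FN=3+2+3+3+2=13 → 330/398 = 0.8291
  class_1: TP=68, FP=3+11+8+15+11=48, FN=1+0+1+2+1=5 → 136/189 = 0.7196
  class_2: TP=80, FP=2+0+9+15+12=38, FN=17+11+11+20+22=81 → 160/279 = 0.5735
  class_3: TP=121, FP=3+1+11+19+6=40, FN=13+8+9+17+9=56 → 242/338 = 0.7160
  class_4: TP=104, FP=3+2+20+17+10=52, FN=17+15+15+19+18=84 → 208/344 = 0.6047
  class_5: TP=77, FP=2+1+22+9+18=52, FN=7+11+12+6+10=46 → 154/252 = 0.6111
Macro-F1 score = mean = (0.8291 + 0.7196 + 0.5735 + 0.7160 + 0.6047 + 0.6111) / 6 = 0.676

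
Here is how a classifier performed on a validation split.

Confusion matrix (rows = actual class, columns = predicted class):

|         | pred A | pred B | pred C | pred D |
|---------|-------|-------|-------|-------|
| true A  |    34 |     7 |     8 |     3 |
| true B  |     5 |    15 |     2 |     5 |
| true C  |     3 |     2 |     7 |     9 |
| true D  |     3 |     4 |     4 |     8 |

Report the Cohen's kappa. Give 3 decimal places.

Observed agreement pₒ = trace/N = 64/119 = 0.5378
Expected agreement pₑ = Σ (rowᵢ·colᵢ)/N² = (52·45 + 27·28 + 21·21 + 19·25)/119² = 0.2833
κ = (pₒ − pₑ)/(1 − pₑ) = (0.5378 − 0.2833)/(1 − 0.2833) = 0.355

0.355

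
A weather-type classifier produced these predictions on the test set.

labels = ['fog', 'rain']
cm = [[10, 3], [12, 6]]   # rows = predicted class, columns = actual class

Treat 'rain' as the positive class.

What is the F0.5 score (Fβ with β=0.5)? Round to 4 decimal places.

0.3704

Fβ = (1+β²)·TP / ((1+β²)·TP + β²·FN + FP), with β²=1/4
= 1.25·6 / (1.25·6 + 0.25·3 + 12) = 0.3704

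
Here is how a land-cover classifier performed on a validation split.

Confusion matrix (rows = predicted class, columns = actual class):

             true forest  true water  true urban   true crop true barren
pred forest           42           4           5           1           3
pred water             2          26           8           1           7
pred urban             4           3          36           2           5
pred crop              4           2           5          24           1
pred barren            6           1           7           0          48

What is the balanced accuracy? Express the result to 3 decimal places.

Balanced accuracy = mean of per-class recall.
  forest: recall = 42/58 = 0.7241
  water: recall = 26/36 = 0.7222
  urban: recall = 36/61 = 0.5902
  crop: recall = 24/28 = 0.8571
  barren: recall = 48/64 = 0.7500
Mean = (0.7241 + 0.7222 + 0.5902 + 0.8571 + 0.7500) / 5 = 0.729

0.729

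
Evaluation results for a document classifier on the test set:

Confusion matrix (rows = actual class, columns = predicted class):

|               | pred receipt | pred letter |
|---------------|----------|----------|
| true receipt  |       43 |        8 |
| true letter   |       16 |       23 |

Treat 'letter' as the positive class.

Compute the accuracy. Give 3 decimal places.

0.733

Accuracy = (TP+TN)/N = (23+43)/90 = 0.733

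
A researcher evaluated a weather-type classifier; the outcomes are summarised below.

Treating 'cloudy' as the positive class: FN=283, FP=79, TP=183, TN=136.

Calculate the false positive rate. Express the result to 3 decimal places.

0.367

FPR = FP/(FP+TN) = 79/(79+136) = 0.367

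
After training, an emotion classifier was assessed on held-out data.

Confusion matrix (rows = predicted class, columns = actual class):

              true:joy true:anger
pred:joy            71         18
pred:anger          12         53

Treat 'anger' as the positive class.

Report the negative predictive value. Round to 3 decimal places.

0.798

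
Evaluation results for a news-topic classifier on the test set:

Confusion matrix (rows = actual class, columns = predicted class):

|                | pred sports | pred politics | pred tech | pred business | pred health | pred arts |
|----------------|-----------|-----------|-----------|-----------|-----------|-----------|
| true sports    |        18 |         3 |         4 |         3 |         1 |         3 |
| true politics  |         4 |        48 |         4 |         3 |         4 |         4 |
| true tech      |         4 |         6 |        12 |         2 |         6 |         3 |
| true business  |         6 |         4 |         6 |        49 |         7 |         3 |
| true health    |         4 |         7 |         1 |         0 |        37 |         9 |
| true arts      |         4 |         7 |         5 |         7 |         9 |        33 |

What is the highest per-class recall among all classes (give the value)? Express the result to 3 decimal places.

Per-class recall (TP/(TP+FN)):
  sports: TP=18, FN=3+4+3+1+3=14 → 18/32 = 0.5625
  politics: TP=48, FN=4+4+3+4+4=19 → 48/67 = 0.7164
  tech: TP=12, FN=4+6+2+6+3=21 → 12/33 = 0.3636
  business: TP=49, FN=6+4+6+7+3=26 → 49/75 = 0.6533
  health: TP=37, FN=4+7+1+0+9=21 → 37/58 = 0.6379
  arts: TP=33, FN=4+7+5+7+9=32 → 33/65 = 0.5077
Highest is class 'politics' with recall = 0.716.

0.716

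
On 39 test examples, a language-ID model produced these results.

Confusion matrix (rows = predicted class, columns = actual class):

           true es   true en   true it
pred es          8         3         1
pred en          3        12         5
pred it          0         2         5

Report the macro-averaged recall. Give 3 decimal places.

0.629

Per-class recall (TP/(TP+FN)):
  es: TP=8, FN=3+0=3 → 8/11 = 0.7273
  en: TP=12, FN=3+2=5 → 12/17 = 0.7059
  it: TP=5, FN=1+5=6 → 5/11 = 0.4545
Macro-recall = mean = (0.7273 + 0.7059 + 0.4545) / 3 = 0.629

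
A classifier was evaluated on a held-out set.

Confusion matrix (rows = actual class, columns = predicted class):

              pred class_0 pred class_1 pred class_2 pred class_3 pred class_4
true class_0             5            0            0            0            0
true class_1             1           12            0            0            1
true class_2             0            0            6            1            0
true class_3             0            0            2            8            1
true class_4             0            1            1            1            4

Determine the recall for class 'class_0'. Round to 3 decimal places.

1.000

One-vs-rest for 'class_0': TP = diagonal; FP = other classes predicted 'class_0'; FN = 'class_0' predicted as other.
recall = TP/(TP+FN).
class_0: TP=5, FN=0+0+0+0=0 → 5/5 = 1.0000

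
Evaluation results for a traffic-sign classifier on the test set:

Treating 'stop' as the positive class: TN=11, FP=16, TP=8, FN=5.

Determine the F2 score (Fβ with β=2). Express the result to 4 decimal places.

0.5263

Fβ = (1+β²)·TP / ((1+β²)·TP + β²·FN + FP), with β²=4
= 5·8 / (5·8 + 4·5 + 16) = 0.5263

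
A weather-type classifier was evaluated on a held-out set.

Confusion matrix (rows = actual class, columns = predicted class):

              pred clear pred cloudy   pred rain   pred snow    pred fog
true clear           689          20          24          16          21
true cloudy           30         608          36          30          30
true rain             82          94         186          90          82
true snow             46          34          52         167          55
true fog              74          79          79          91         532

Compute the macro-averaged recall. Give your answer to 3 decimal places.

0.633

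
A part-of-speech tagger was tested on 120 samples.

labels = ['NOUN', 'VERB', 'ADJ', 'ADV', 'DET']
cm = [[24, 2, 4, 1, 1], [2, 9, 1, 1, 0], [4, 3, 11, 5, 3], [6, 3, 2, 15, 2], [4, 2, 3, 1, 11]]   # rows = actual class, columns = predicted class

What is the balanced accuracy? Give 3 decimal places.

Balanced accuracy = mean of per-class recall.
  NOUN: recall = 24/32 = 0.7500
  VERB: recall = 9/13 = 0.6923
  ADJ: recall = 11/26 = 0.4231
  ADV: recall = 15/28 = 0.5357
  DET: recall = 11/21 = 0.5238
Mean = (0.7500 + 0.6923 + 0.4231 + 0.5357 + 0.5238) / 5 = 0.585

0.585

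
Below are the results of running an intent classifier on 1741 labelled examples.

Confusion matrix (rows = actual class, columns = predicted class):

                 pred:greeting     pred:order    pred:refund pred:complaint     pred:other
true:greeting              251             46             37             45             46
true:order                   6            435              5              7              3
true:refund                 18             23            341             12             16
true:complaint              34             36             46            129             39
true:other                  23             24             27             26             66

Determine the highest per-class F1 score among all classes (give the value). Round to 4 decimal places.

Per-class F1 score (2·TP/(2·TP+FP+FN)):
  greeting: TP=251, FP=6+18+34+23=81, FN=46+37+45+46=174 → 502/757 = 0.66314
  order: TP=435, FP=46+23+36+24=129, FN=6+5+7+3=21 → 870/1020 = 0.85294
  refund: TP=341, FP=37+5+46+27=115, FN=18+23+12+16=69 → 682/866 = 0.78753
  complaint: TP=129, FP=45+7+12+26=90, FN=34+36+46+39=155 → 258/503 = 0.51292
  other: TP=66, FP=46+3+16+39=104, FN=23+24+27+26=100 → 132/336 = 0.39286
Highest is class 'order' with F1 score = 0.8529.

0.8529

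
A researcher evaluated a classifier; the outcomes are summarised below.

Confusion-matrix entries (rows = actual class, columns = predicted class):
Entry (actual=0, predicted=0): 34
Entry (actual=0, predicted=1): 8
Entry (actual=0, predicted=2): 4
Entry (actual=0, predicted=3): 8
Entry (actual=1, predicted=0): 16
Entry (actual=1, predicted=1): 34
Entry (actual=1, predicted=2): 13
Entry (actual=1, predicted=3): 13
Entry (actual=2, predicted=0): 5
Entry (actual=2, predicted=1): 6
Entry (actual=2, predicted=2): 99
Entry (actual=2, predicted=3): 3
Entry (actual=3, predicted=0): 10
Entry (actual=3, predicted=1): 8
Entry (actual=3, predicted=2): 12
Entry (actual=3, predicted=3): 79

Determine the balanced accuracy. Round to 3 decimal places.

0.669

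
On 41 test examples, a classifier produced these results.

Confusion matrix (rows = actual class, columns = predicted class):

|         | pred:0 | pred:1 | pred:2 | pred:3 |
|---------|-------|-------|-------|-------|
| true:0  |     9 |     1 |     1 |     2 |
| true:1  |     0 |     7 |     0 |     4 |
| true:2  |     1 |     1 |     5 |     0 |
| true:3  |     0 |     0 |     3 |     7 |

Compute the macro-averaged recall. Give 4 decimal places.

0.6857

Per-class recall (TP/(TP+FN)):
  0: TP=9, FN=1+1+2=4 → 9/13 = 0.69231
  1: TP=7, FN=0+0+4=4 → 7/11 = 0.63636
  2: TP=5, FN=1+1+0=2 → 5/7 = 0.71429
  3: TP=7, FN=0+0+3=3 → 7/10 = 0.70000
Macro-recall = mean = (0.69231 + 0.63636 + 0.71429 + 0.70000) / 4 = 0.6857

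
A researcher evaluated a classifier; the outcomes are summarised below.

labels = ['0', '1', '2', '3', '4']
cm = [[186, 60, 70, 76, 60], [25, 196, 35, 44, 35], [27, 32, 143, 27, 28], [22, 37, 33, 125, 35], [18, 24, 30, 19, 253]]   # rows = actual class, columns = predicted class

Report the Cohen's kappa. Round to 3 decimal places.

Observed agreement pₒ = trace/N = 903/1640 = 0.5506
Expected agreement pₑ = Σ (rowᵢ·colᵢ)/N² = (452·278 + 335·349 + 257·311 + 252·291 + 344·411)/1640² = 0.1997
κ = (pₒ − pₑ)/(1 − pₑ) = (0.5506 − 0.1997)/(1 − 0.1997) = 0.438

0.438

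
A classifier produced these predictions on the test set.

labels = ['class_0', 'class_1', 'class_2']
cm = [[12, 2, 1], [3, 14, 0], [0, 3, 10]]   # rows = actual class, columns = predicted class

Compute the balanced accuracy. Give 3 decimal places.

Balanced accuracy = mean of per-class recall.
  class_0: recall = 12/15 = 0.8000
  class_1: recall = 14/17 = 0.8235
  class_2: recall = 10/13 = 0.7692
Mean = (0.8000 + 0.8235 + 0.7692) / 3 = 0.798

0.798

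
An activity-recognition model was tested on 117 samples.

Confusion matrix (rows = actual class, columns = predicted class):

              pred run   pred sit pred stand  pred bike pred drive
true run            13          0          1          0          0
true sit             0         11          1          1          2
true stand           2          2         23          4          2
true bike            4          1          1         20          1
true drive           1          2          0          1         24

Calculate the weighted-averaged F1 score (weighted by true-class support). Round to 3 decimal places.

Per-class F1 score (2·TP/(2·TP+FP+FN)):
  run: TP=13, FP=0+2+4+1=7, FN=0+1+0+0=1 → 26/34 = 0.7647
  sit: TP=11, FP=0+2+1+2=5, FN=0+1+1+2=4 → 22/31 = 0.7097
  stand: TP=23, FP=1+1+1+0=3, FN=2+2+4+2=10 → 46/59 = 0.7797
  bike: TP=20, FP=0+1+4+1=6, FN=4+1+1+1=7 → 40/53 = 0.7547
  drive: TP=24, FP=0+2+2+1=5, FN=1+2+0+1=4 → 48/57 = 0.8421
Weighted-F1 score = Σ (supportᵢ/N)·F1 scoreᵢ with N=117: (14/117)·0.7647 + (15/117)·0.7097 + (33/117)·0.7797 + (27/117)·0.7547 + (28/117)·0.8421 = 0.778

0.778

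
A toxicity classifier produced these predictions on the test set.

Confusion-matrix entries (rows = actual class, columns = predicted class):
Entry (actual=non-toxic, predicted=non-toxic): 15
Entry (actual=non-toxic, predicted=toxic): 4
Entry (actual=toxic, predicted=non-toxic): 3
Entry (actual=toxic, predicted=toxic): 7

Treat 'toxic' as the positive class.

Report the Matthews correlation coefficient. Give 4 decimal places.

MCC = (TP·TN − FP·FN) / √((TP+FP)(TP+FN)(TN+FP)(TN+FN))
Numerator = 7·15 − 4·3 = 93
Denominator = √(11·10·19·18) = √37620 = 193.9588
MCC = 93 / 193.9588 = 0.4795

0.4795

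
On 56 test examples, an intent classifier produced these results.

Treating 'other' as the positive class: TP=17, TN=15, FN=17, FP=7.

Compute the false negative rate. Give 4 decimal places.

FNR = FN/(FN+TP) = 17/(17+17) = 0.5000

0.5000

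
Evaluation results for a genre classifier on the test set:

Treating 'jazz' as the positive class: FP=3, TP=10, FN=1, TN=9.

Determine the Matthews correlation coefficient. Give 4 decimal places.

0.6641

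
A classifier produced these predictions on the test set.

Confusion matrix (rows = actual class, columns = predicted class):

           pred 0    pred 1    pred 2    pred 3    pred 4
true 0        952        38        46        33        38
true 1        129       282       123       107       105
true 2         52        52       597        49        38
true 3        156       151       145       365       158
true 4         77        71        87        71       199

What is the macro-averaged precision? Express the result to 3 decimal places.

0.545

Per-class precision (TP/(TP+FP)):
  0: TP=952, FP=129+52+156+77=414 → 952/1366 = 0.6969
  1: TP=282, FP=38+52+151+71=312 → 282/594 = 0.4747
  2: TP=597, FP=46+123+145+87=401 → 597/998 = 0.5982
  3: TP=365, FP=33+107+49+71=260 → 365/625 = 0.5840
  4: TP=199, FP=38+105+38+158=339 → 199/538 = 0.3699
Macro-precision = mean = (0.6969 + 0.4747 + 0.5982 + 0.5840 + 0.3699) / 5 = 0.545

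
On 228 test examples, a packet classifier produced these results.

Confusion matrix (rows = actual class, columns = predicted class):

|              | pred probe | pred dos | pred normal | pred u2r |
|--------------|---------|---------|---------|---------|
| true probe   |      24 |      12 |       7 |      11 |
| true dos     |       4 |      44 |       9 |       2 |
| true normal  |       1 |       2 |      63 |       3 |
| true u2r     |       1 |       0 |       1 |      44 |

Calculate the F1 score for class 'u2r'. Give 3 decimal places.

0.830

F1 score = 2·TP/(2·TP+FP+FN).
u2r: TP=44, FP=11+2+3=16, FN=1+0+1=2 → 88/106 = 0.8302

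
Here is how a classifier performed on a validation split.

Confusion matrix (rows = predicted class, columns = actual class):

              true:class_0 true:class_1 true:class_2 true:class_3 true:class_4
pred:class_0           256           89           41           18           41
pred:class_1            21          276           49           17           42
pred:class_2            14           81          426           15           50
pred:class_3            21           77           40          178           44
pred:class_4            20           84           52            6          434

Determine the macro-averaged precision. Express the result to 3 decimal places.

Per-class precision (TP/(TP+FP)):
  class_0: TP=256, FP=89+41+18+41=189 → 256/445 = 0.5753
  class_1: TP=276, FP=21+49+17+42=129 → 276/405 = 0.6815
  class_2: TP=426, FP=14+81+15+50=160 → 426/586 = 0.7270
  class_3: TP=178, FP=21+77+40+44=182 → 178/360 = 0.4944
  class_4: TP=434, FP=20+84+52+6=162 → 434/596 = 0.7282
Macro-precision = mean = (0.5753 + 0.6815 + 0.7270 + 0.4944 + 0.7282) / 5 = 0.641

0.641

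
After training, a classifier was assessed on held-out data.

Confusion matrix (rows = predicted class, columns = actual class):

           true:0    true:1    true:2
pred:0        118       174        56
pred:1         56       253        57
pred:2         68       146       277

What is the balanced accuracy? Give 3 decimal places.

Balanced accuracy = mean of per-class recall.
  0: recall = 118/242 = 0.4876
  1: recall = 253/573 = 0.4415
  2: recall = 277/390 = 0.7103
Mean = (0.4876 + 0.4415 + 0.7103) / 3 = 0.546

0.546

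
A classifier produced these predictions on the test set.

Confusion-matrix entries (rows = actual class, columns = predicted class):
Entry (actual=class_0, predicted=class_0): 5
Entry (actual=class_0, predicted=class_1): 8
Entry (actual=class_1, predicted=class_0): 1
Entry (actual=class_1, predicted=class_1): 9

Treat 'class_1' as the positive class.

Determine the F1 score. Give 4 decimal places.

Precision = TP/(TP+FP) = 9/17 = 0.5294
Recall = TP/(TP+FN) = 9/10 = 0.9000
F1 = 2·TP/(2·TP+FP+FN) = 18/27 = 0.6667

0.6667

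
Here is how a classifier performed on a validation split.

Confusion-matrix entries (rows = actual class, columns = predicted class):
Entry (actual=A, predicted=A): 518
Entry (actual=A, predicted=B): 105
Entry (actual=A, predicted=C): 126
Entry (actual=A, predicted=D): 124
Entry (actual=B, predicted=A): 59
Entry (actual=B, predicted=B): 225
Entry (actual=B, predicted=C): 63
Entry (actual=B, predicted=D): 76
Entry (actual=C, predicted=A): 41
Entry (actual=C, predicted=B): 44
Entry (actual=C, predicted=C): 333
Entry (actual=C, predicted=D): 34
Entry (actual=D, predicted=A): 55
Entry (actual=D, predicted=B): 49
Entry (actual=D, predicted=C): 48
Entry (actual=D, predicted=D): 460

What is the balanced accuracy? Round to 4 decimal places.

0.6534

Balanced accuracy = mean of per-class recall.
  A: recall = 518/873 = 0.59336
  B: recall = 225/423 = 0.53191
  C: recall = 333/452 = 0.73673
  D: recall = 460/612 = 0.75163
Mean = (0.59336 + 0.53191 + 0.73673 + 0.75163) / 4 = 0.6534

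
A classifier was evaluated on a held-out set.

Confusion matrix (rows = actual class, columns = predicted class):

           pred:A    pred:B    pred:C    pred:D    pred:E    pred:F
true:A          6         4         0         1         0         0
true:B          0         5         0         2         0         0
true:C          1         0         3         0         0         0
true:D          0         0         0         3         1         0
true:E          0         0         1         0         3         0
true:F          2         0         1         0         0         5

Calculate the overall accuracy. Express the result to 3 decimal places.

Accuracy = trace / total = (6+5+3+3+3+5=25) / 38 = 25/38 = 0.658

0.658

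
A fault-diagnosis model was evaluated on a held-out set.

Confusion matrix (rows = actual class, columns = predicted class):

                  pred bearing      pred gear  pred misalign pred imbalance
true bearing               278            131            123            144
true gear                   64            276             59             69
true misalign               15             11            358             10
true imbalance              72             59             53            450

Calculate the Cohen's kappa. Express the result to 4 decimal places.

Observed agreement pₒ = trace/N = 1362/2172 = 0.62707
Expected agreement pₑ = Σ (rowᵢ·colᵢ)/N² = (676·429 + 468·477 + 394·593 + 634·673)/2172² = 0.24876
κ = (pₒ − pₑ)/(1 − pₑ) = (0.62707 − 0.24876)/(1 − 0.24876) = 0.5036

0.5036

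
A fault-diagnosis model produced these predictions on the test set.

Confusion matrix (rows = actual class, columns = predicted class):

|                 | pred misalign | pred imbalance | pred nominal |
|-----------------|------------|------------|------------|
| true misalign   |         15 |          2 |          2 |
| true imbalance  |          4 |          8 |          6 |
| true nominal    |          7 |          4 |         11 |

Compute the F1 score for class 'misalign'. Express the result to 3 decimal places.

F1 score = 2·TP/(2·TP+FP+FN).
misalign: TP=15, FP=4+7=11, FN=2+2=4 → 30/45 = 0.6667

0.667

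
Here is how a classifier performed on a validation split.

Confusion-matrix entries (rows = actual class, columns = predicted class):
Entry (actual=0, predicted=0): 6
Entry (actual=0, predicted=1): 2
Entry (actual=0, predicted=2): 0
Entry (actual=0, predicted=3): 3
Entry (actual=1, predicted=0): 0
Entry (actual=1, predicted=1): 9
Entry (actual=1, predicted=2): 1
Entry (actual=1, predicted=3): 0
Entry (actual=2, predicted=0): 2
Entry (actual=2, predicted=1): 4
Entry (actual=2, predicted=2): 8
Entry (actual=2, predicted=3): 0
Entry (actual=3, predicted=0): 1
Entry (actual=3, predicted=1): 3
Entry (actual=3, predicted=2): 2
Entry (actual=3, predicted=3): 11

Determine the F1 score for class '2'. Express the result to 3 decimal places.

One-vs-rest for '2': TP = diagonal; FP = other classes predicted '2'; FN = '2' predicted as other.
F1 score = 2·TP/(2·TP+FP+FN).
2: TP=8, FP=0+1+2=3, FN=2+4+0=6 → 16/25 = 0.6400

0.640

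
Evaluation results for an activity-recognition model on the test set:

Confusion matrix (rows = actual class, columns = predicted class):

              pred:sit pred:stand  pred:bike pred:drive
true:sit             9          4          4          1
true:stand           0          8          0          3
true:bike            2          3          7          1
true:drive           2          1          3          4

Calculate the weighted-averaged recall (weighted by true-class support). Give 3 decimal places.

0.538

Per-class recall (TP/(TP+FN)):
  sit: TP=9, FN=4+4+1=9 → 9/18 = 0.5000
  stand: TP=8, FN=0+0+3=3 → 8/11 = 0.7273
  bike: TP=7, FN=2+3+1=6 → 7/13 = 0.5385
  drive: TP=4, FN=2+1+3=6 → 4/10 = 0.4000
Weighted-recall = Σ (supportᵢ/N)·recallᵢ with N=52: (18/52)·0.5000 + (11/52)·0.7273 + (13/52)·0.5385 + (10/52)·0.4000 = 0.538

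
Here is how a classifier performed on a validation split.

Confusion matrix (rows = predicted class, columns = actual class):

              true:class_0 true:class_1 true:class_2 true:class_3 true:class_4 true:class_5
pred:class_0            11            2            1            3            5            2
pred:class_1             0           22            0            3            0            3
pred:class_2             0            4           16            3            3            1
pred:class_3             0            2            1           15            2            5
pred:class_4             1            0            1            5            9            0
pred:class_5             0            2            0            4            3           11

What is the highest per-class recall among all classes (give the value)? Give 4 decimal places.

Per-class recall (TP/(TP+FN)):
  class_0: TP=11, FN=0+0+0+1+0=1 → 11/12 = 0.91667
  class_1: TP=22, FN=2+4+2+0+2=10 → 22/32 = 0.68750
  class_2: TP=16, FN=1+0+1+1+0=3 → 16/19 = 0.84211
  class_3: TP=15, FN=3+3+3+5+4=18 → 15/33 = 0.45455
  class_4: TP=9, FN=5+0+3+2+3=13 → 9/22 = 0.40909
  class_5: TP=11, FN=2+3+1+5+0=11 → 11/22 = 0.50000
Highest is class 'class_0' with recall = 0.9167.

0.9167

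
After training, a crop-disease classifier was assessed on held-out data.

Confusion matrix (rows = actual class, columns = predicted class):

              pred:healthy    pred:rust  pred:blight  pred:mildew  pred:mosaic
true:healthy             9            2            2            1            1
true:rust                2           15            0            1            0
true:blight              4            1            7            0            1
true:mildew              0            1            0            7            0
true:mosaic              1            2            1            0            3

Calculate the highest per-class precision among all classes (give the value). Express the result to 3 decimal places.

Per-class precision (TP/(TP+FP)):
  healthy: TP=9, FP=2+4+0+1=7 → 9/16 = 0.5625
  rust: TP=15, FP=2+1+1+2=6 → 15/21 = 0.7143
  blight: TP=7, FP=2+0+0+1=3 → 7/10 = 0.7000
  mildew: TP=7, FP=1+1+0+0=2 → 7/9 = 0.7778
  mosaic: TP=3, FP=1+0+1+0=2 → 3/5 = 0.6000
Highest is class 'mildew' with precision = 0.778.

0.778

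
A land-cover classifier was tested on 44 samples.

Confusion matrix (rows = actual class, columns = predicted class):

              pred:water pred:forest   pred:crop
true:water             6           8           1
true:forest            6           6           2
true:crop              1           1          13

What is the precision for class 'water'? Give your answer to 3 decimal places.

0.462

Take TP from the diagonal, FP from the rest of the 'water' prediction marginal, FN from the rest of the 'water' actual marginal.
precision = TP/(TP+FP).
water: TP=6, FP=6+1=7 → 6/13 = 0.4615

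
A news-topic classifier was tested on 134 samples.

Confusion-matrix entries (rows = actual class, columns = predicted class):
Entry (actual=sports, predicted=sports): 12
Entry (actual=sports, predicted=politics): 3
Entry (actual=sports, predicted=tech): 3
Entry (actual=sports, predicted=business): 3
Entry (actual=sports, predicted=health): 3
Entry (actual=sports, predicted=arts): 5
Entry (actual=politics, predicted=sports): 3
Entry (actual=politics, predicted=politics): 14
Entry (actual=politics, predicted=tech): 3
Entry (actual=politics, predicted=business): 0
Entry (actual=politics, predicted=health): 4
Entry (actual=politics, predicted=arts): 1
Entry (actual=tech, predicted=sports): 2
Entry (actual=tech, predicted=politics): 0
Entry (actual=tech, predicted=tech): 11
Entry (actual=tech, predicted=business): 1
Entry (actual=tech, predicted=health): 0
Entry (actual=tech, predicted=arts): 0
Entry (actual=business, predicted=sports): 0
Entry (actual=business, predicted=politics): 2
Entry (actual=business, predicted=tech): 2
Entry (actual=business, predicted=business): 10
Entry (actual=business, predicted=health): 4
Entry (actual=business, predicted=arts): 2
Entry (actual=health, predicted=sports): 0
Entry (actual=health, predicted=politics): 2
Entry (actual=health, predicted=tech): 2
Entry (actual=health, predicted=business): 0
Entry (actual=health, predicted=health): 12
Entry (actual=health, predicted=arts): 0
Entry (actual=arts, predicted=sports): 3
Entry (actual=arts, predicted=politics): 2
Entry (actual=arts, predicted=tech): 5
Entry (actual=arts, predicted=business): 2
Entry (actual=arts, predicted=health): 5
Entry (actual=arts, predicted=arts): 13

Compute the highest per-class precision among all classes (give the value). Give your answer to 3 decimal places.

0.625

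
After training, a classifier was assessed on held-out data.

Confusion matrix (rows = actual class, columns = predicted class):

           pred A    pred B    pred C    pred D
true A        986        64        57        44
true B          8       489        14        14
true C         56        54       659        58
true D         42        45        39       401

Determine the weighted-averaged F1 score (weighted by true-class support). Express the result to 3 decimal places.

0.837

Per-class F1 score (2·TP/(2·TP+FP+FN)):
  A: TP=986, FP=8+56+42=106, FN=64+57+44=165 → 1972/2243 = 0.8792
  B: TP=489, FP=64+54+45=163, FN=8+14+14=36 → 978/1177 = 0.8309
  C: TP=659, FP=57+14+39=110, FN=56+54+58=168 → 1318/1596 = 0.8258
  D: TP=401, FP=44+14+58=116, FN=42+45+39=126 → 802/1044 = 0.7682
Weighted-F1 score = Σ (supportᵢ/N)·F1 scoreᵢ with N=3030: (1151/3030)·0.8792 + (525/3030)·0.8309 + (827/3030)·0.8258 + (527/3030)·0.7682 = 0.837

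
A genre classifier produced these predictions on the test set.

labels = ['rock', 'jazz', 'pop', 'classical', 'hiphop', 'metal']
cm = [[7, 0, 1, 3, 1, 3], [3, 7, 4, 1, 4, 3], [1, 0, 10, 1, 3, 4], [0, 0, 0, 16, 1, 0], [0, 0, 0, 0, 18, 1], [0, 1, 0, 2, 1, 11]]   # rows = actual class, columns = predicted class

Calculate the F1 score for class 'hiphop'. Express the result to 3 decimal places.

Treat 'hiphop' as positive and all other classes as negative.
F1 score = 2·TP/(2·TP+FP+FN).
hiphop: TP=18, FP=1+4+3+1+1=10, FN=0+0+0+0+1=1 → 36/47 = 0.7660

0.766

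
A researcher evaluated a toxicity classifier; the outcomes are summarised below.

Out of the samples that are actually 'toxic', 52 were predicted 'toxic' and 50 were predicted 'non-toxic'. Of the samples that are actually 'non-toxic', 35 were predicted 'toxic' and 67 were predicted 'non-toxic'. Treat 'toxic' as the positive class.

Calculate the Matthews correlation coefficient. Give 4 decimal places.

MCC = (TP·TN − FP·FN) / √((TP+FP)(TP+FN)(TN+FP)(TN+FN))
Numerator = 52·67 − 35·50 = 1734
Denominator = √(87·102·102·117) = √105902316 = 10290.8851
MCC = 1734 / 10290.8851 = 0.1685

0.1685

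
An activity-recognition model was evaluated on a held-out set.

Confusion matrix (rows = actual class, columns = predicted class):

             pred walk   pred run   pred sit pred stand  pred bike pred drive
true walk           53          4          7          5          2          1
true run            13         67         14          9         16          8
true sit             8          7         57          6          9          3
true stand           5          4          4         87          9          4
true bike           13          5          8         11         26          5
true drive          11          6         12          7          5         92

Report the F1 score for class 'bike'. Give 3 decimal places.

0.385

F1 score = 2·TP/(2·TP+FP+FN).
bike: TP=26, FP=2+16+9+9+5=41, FN=13+5+8+11+5=42 → 52/135 = 0.3852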